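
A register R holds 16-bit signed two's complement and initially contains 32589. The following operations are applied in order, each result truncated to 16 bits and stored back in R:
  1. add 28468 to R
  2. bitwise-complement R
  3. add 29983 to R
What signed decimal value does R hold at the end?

-31075

Start: R = 32589 = 0111111101001101.
R = 32589 + 28468 = 61057; wraps to -4479 = 1110111010000001
R = NOT 1110111010000001 = 0001000101111110 = 4478
R = 4478 + 29983 = 34461; wraps to -31075 = 1000011010011101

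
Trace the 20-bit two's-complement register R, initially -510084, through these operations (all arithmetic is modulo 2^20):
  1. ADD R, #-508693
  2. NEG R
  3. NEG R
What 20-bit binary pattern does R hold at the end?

00000111010001100111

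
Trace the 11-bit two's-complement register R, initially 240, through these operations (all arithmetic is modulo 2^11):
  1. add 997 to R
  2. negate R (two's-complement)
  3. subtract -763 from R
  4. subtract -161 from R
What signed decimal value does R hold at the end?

Start: R = 240 = 00011110000.
R = 240 + 997 = 1237; wraps to -811 = 10011010101
R = −(-811) = 811 = 01100101011
R = 811 − (-763) = 1574; wraps to -474 = 11000100110
R = -474 − (-161) = -313 = 11011000111

-313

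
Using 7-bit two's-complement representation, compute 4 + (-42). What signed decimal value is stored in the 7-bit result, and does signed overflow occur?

4 → 0000100
-42 → 1010110
  0000100
+ 1010110
= 1011010
Result 1011010: MSB = 1 → 90 − 128 = -38.
Addends have opposite signs, so signed overflow cannot occur.

-38; no overflow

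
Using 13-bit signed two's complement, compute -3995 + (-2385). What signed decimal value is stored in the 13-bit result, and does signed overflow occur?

1812; overflow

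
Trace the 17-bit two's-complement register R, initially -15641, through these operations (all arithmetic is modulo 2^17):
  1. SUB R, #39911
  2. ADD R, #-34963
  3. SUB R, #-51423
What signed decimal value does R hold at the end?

-39092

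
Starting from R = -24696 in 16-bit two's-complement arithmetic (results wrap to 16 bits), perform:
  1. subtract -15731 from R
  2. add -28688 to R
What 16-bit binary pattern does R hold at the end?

0110110011101011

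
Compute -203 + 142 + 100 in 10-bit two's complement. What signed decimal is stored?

-203 + 142 = -61 (1111000011)
-61 + 100 = 39 (0000100111)

39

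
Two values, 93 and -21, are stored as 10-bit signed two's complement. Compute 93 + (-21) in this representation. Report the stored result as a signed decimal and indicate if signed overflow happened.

72; no overflow

93 → 0001011101
-21 → 1111101011
  0001011101
+ 1111101011
= 0001001000  (discard carry-out 1)
Result 0001001000: MSB = 0 → value 72.
Addends have opposite signs, so signed overflow cannot occur.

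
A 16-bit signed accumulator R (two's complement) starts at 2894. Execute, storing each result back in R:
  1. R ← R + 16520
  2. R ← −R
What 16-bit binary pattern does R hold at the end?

Start: R = 2894 = 0000101101001110.
R = 2894 + 16520 = 19414 = 0100101111010110
R = −(19414) = -19414 = 1011010000101010

1011010000101010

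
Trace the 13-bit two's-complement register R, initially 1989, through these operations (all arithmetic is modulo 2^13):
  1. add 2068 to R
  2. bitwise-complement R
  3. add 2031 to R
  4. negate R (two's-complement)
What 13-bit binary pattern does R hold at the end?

0011111101011

Start: R = 1989 = 0011111000101.
R = 1989 + 2068 = 4057 = 0111111011001
R = NOT 0111111011001 = 1000000100110 = -4058
R = -4058 + 2031 = -2027 = 1100000010101
R = −(-2027) = 2027 = 0011111101011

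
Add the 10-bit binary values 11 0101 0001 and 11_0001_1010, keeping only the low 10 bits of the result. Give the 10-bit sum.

  1101010001
+ 1100011010
= 1001101011  (discard carry-out 1)

1001101011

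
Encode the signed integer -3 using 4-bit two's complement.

|-3| = 3 = 0011 in 4 bits.
Invert the bits: 1100. Add 1: 1101.

1101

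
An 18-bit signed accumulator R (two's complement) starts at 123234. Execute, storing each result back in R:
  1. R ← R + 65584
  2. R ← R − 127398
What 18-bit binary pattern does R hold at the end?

Start: R = 123234 = 011110000101100010.
R = 123234 + 65584 = 188818; wraps to -73326 = 101110000110010010
R = -73326 − 127398 = -200724; wraps to 61420 = 001110111111101100

001110111111101100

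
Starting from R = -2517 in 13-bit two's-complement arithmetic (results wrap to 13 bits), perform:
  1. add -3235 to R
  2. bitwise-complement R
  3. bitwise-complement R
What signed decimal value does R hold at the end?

Start: R = -2517 = 1011000101011.
R = -2517 + (-3235) = -5752; wraps to 2440 = 0100110001000
R = NOT 0100110001000 = 1011001110111 = -2441
R = NOT 1011001110111 = 0100110001000 = 2440

2440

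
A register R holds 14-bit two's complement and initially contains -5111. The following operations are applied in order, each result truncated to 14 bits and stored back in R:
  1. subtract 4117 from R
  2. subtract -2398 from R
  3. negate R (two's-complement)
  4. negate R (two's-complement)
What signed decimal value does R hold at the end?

-6830

Start: R = -5111 = 10110000001001.
R = -5111 − 4117 = -9228; wraps to 7156 = 01101111110100
R = 7156 − (-2398) = 9554; wraps to -6830 = 10010101010010
R = −(-6830) = 6830 = 01101010101110
R = −(6830) = -6830 = 10010101010010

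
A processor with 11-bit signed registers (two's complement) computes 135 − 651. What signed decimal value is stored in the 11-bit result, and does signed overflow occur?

135 → 00010000111
651 → 01010001011
Subtract via negate-and-add: invert 01010001011 + 1 = 10101110101 (i.e. -651).
  00010000111
+ 10101110101
= 10111111100
Result 10111111100: MSB = 1 → 1532 − 2048 = -516.
Addends (after negating the subtrahend) have opposite signs, so signed overflow cannot occur.

-516; no overflow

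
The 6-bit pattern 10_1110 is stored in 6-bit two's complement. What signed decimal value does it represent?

-18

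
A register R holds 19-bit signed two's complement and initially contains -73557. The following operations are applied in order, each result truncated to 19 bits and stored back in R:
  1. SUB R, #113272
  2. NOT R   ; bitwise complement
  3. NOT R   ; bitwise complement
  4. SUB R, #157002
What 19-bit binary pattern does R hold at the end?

0101100000011101001

Start: R = -73557 = 1101110000010101011.
R = -73557 − 113272 = -186829 = 1010010011000110011
R = NOT 1010010011000110011 = 0101101100111001100 = 186828
R = NOT 0101101100111001100 = 1010010011000110011 = -186829
R = -186829 − 157002 = -343831; wraps to 180457 = 0101100000011101001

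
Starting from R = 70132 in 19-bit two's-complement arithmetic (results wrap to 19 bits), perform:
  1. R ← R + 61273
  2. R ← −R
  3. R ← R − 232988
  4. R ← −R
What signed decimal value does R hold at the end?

-159895

Start: R = 70132 = 0010001000111110100.
R = 70132 + 61273 = 131405 = 0100000000101001101
R = −(131405) = -131405 = 1011111111010110011
R = -131405 − 232988 = -364393; wraps to 159895 = 0100111000010010111
R = −(159895) = -159895 = 1011000111101101001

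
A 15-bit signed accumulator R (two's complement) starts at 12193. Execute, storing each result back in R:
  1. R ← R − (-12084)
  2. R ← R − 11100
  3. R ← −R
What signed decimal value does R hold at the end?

Start: R = 12193 = 010111110100001.
R = 12193 − (-12084) = 24277; wraps to -8491 = 101111011010101
R = -8491 − 11100 = -19591; wraps to 13177 = 011001101111001
R = −(13177) = -13177 = 100110010000111

-13177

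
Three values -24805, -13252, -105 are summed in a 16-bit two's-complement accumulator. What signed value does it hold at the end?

-24805 + (-13252) = -38057 → wraps to 27479 (0110101101010111)
27479 + (-105) = 27374 (0110101011101110)

27374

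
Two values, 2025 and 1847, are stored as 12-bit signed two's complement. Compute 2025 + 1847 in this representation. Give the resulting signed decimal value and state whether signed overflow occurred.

-224; overflow

2025 → 011111101001
1847 → 011100110111
  011111101001
+ 011100110111
= 111100100000
Result 111100100000: MSB = 1 → 3872 − 4096 = -224.
Both addends are non-negative but the stored result is negative: signed overflow. The true value 2025 + 1847 = 3872 lies outside [-2048, 2047].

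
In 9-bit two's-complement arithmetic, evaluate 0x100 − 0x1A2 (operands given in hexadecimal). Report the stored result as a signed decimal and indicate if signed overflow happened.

-162; no overflow

0x100 = 100000000 = -256 (signed)
0x1A2 = 110100010 = -94 (signed)
Subtract via negate-and-add: invert 110100010 + 1 = 001011110 (i.e. 94).
  100000000
+ 001011110
= 101011110
Result 101011110: MSB = 1 → 350 − 512 = -162.
Addends (after negating the subtrahend) have opposite signs, so signed overflow cannot occur.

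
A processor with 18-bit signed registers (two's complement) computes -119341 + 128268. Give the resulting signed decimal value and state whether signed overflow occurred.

8927; no overflow

-119341 → 100010110111010011
128268 → 011111010100001100
  100010110111010011
+ 011111010100001100
= 000010001011011111  (discard carry-out 1)
Result 000010001011011111: MSB = 0 → value 8927.
Addends have opposite signs, so signed overflow cannot occur.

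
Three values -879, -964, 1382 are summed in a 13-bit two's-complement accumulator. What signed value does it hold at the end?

-879 + (-964) = -1843 (1100011001101)
-1843 + 1382 = -461 (1111000110011)

-461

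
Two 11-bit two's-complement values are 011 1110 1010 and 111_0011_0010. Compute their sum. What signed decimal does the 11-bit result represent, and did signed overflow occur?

011 1110 1010 → 01111101010 = 1002 (signed)
111_0011_0010 → 11100110010 = -206 (signed)
  01111101010
+ 11100110010
= 01100011100  (discard carry-out 1)
Result 01100011100: MSB = 0 → value 796.
Addends have opposite signs, so signed overflow cannot occur.

796; no overflow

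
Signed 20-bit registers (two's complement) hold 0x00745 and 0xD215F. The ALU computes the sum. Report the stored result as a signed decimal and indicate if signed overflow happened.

-186204; no overflow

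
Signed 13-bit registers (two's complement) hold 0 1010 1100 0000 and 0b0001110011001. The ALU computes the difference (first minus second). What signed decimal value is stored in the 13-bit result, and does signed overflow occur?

1831; no overflow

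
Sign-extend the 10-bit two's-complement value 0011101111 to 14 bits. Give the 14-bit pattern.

MSB of 0011101111 is 0; replicate it into the new high bits.
0000|0011101111 → 00000011101111 (still 239).

00000011101111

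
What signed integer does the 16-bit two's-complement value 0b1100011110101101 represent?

MSB is 1, so the value is negative.
Invert: 0011100001010010. Add 1: 0011100001010011 = 14419. So the value is −14419.

-14419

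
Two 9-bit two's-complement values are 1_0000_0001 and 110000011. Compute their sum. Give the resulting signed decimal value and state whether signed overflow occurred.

1_0000_0001 → 100000001 = -255 (signed)
110000011 = -125 (signed)
  100000001
+ 110000011
= 010000100  (discard carry-out 1)
Result 010000100: MSB = 0 → value 132.
Both addends are negative but the stored result is non-negative: signed overflow. The true value -255 + (-125) = -380 lies outside [-256, 255].

132; overflow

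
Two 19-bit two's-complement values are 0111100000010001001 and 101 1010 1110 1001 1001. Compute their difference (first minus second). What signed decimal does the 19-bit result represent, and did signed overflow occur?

-126480; overflow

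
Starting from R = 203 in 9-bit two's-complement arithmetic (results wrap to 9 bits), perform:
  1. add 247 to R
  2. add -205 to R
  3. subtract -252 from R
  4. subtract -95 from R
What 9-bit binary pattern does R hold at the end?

Start: R = 203 = 011001011.
R = 203 + 247 = 450; wraps to -62 = 111000010
R = -62 + (-205) = -267; wraps to 245 = 011110101
R = 245 − (-252) = 497; wraps to -15 = 111110001
R = -15 − (-95) = 80 = 001010000

001010000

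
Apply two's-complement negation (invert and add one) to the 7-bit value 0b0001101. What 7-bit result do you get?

1110011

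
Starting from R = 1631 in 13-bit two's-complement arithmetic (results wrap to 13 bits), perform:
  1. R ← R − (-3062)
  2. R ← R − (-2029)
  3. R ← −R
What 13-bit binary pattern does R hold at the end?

Start: R = 1631 = 0011001011111.
R = 1631 − (-3062) = 4693; wraps to -3499 = 1001001010101
R = -3499 − (-2029) = -1470 = 1101001000010
R = −(-1470) = 1470 = 0010110111110

0010110111110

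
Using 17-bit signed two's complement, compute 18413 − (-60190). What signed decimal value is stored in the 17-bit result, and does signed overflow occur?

18413 → 00100011111101101
-60190 → 10001010011100010
Subtract via negate-and-add: invert 10001010011100010 + 1 = 01110101100011110 (i.e. 60190).
  00100011111101101
+ 01110101100011110
= 10011001100001011
Result 10011001100001011: MSB = 1 → 78603 − 131072 = -52469.
Both addends (after negating the subtrahend) are non-negative but the stored result is negative: signed overflow. The true value 18413 − (-60190) = 78603 lies outside [-65536, 65535].

-52469; overflow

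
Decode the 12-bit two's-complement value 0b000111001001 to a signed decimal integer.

457

MSB is 0, so the value is non-negative: 000111001001 = 457.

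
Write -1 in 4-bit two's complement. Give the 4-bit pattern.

1111

|-1| = 1 = 0001 in 4 bits.
Invert the bits: 1110. Add 1: 1111.
Check: 1111 reads as 15 − 16 = -1.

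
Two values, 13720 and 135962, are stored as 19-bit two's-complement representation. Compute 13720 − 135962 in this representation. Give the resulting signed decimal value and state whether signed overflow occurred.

-122242; no overflow

13720 → 0000011010110011000
135962 → 0100001001100011010
Subtract via negate-and-add: invert 0100001001100011010 + 1 = 1011110110011100110 (i.e. -135962).
  0000011010110011000
+ 1011110110011100110
= 1100010001001111110
Result 1100010001001111110: MSB = 1 → 402046 − 524288 = -122242.
Addends (after negating the subtrahend) have opposite signs, so signed overflow cannot occur.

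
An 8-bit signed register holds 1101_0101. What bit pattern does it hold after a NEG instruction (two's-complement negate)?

Invert: 00101010. Add 1: 00101011.

00101011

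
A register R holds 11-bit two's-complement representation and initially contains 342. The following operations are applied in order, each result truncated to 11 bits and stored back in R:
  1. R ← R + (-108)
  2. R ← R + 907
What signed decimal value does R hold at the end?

-907

Start: R = 342 = 00101010110.
R = 342 + (-108) = 234 = 00011101010
R = 234 + 907 = 1141; wraps to -907 = 10001110101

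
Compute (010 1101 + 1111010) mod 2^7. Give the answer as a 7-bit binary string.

0100111

  0101101
+ 1111010
= 0100111  (discard carry-out 1)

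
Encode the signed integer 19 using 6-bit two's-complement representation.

010011

19 is non-negative, so write it directly in 6 bits: 010011.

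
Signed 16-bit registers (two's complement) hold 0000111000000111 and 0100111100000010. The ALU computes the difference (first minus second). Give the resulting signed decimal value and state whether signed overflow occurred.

0000111000000111 = 3591 (signed)
0100111100000010 = 20226 (signed)
Subtract via negate-and-add: invert 0100111100000010 + 1 = 1011000011111110 (i.e. -20226).
  0000111000000111
+ 1011000011111110
= 1011111100000101
Result 1011111100000101: MSB = 1 → 48901 − 65536 = -16635.
Addends (after negating the subtrahend) have opposite signs, so signed overflow cannot occur.

-16635; no overflow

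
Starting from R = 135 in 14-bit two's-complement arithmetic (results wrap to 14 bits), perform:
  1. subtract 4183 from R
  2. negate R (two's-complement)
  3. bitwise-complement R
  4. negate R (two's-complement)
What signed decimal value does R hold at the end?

Start: R = 135 = 00000010000111.
R = 135 − 4183 = -4048 = 11000000110000
R = −(-4048) = 4048 = 00111111010000
R = NOT 00111111010000 = 11000000101111 = -4049
R = −(-4049) = 4049 = 00111111010001

4049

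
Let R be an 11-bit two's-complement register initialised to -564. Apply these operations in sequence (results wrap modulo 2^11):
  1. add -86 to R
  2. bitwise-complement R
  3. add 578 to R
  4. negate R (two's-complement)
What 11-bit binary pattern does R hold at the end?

Start: R = -564 = 10111001100.
R = -564 + (-86) = -650 = 10101110110
R = NOT 10101110110 = 01010001001 = 649
R = 649 + 578 = 1227; wraps to -821 = 10011001011
R = −(-821) = 821 = 01100110101

01100110101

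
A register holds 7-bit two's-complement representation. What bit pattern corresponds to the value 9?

9 is non-negative, so write it directly in 7 bits: 0001001.

0001001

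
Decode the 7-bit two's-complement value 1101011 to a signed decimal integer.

MSB is 1, so the value is negative.
Unsigned reading: 107. Subtract 2^7 = 128: 107 − 128 = -21.

-21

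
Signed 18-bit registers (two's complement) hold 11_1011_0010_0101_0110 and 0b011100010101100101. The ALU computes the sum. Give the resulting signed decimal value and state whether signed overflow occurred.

96187; no overflow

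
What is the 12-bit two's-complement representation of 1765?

1765 is non-negative, so write it directly in 12 bits: 011011100101.

011011100101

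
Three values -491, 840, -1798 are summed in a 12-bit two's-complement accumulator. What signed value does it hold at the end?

-1449

-491 + 840 = 349 (000101011101)
349 + (-1798) = -1449 (101001010111)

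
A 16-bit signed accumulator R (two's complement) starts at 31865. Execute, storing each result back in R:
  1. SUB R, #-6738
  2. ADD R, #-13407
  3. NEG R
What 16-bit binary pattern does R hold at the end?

1001110110010100

Start: R = 31865 = 0111110001111001.
R = 31865 − (-6738) = 38603; wraps to -26933 = 1001011011001011
R = -26933 + (-13407) = -40340; wraps to 25196 = 0110001001101100
R = −(25196) = -25196 = 1001110110010100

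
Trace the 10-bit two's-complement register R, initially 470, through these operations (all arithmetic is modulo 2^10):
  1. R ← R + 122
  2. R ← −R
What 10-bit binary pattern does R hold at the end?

0110110000

Start: R = 470 = 0111010110.
R = 470 + 122 = 592; wraps to -432 = 1001010000
R = −(-432) = 432 = 0110110000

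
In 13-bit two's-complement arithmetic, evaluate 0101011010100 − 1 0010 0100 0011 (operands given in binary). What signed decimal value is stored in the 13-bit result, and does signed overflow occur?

0101011010100 = 2772 (signed)
1 0010 0100 0011 → 1001001000011 = -3517 (signed)
Subtract via negate-and-add: invert 1001001000011 + 1 = 0110110111101 (i.e. 3517).
  0101011010100
+ 0110110111101
= 1100010010001
Result 1100010010001: MSB = 1 → 6289 − 8192 = -1903.
Both addends (after negating the subtrahend) are non-negative but the stored result is negative: signed overflow. The true value 2772 − (-3517) = 6289 lies outside [-4096, 4095].

-1903; overflow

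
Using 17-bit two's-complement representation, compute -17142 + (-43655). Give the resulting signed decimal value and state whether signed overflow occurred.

-17142 → 11011110100001010
-43655 → 10101010101111001
  11011110100001010
+ 10101010101111001
= 10001001010000011  (discard carry-out 1)
Result 10001001010000011: MSB = 1 → 70275 − 131072 = -60797.
Both addends are negative and so is the stored result: no signed overflow.

-60797; no overflow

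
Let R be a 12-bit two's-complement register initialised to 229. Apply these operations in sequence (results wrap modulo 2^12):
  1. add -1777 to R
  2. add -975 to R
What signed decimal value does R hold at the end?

1573

Start: R = 229 = 000011100101.
R = 229 + (-1777) = -1548 = 100111110100
R = -1548 + (-975) = -2523; wraps to 1573 = 011000100101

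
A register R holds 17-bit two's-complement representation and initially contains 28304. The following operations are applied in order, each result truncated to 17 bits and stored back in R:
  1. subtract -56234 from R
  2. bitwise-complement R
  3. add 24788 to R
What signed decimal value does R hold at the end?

-59751

Start: R = 28304 = 00110111010010000.
R = 28304 − (-56234) = 84538; wraps to -46534 = 10100101000111010
R = NOT 10100101000111010 = 01011010111000101 = 46533
R = 46533 + 24788 = 71321; wraps to -59751 = 10001011010011001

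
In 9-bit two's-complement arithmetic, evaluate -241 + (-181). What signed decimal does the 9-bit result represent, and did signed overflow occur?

90; overflow

-241 → 100001111
-181 → 101001011
  100001111
+ 101001011
= 001011010  (discard carry-out 1)
Result 001011010: MSB = 0 → value 90.
Both addends are negative but the stored result is non-negative: signed overflow. The true value -241 + (-181) = -422 lies outside [-256, 255].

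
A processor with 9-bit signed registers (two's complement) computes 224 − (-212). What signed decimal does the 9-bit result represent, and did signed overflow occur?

224 → 011100000
-212 → 100101100
Subtract via negate-and-add: invert 100101100 + 1 = 011010100 (i.e. 212).
  011100000
+ 011010100
= 110110100
Result 110110100: MSB = 1 → 436 − 512 = -76.
Both addends (after negating the subtrahend) are non-negative but the stored result is negative: signed overflow. The true value 224 − (-212) = 436 lies outside [-256, 255].

-76; overflow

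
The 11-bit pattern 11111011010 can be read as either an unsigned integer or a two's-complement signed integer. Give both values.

Unsigned: 11111011010 = 2010.
Signed: MSB=1 → 2010 − 2048 = -38.

unsigned = 2010, signed = -38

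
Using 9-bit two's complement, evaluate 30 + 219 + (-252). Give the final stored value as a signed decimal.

-3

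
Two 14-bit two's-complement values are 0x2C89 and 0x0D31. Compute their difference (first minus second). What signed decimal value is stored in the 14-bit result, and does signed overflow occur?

0x2C89 = 10110010001001 = -4983 (signed)
0x0D31 = 00110100110001 = 3377 (signed)
Subtract via negate-and-add: invert 00110100110001 + 1 = 11001011001111 (i.e. -3377).
  10110010001001
+ 11001011001111
= 01111101011000  (discard carry-out 1)
Result 01111101011000: MSB = 0 → value 8024.
Both addends (after negating the subtrahend) are negative but the stored result is non-negative: signed overflow. The true value -4983 − 3377 = -8360 lies outside [-8192, 8191].

8024; overflow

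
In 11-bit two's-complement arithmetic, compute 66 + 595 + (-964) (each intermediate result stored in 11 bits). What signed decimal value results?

-303

66 + 595 = 661 (01010010101)
661 + (-964) = -303 (11011010001)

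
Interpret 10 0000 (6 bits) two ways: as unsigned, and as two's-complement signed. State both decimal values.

unsigned = 32, signed = -32

Unsigned: 100000 = 32.
Signed: MSB=1 → 32 − 64 = -32.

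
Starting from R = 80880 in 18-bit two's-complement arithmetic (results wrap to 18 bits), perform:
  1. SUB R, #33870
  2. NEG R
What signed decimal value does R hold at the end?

-47010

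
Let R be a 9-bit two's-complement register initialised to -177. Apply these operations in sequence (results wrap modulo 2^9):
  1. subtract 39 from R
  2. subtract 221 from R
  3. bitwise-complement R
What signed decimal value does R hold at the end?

Start: R = -177 = 101001111.
R = -177 − 39 = -216 = 100101000
R = -216 − 221 = -437; wraps to 75 = 001001011
R = NOT 001001011 = 110110100 = -76

-76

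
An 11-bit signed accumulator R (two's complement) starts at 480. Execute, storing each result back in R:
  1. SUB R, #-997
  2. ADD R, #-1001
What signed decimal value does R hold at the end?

476

Start: R = 480 = 00111100000.
R = 480 − (-997) = 1477; wraps to -571 = 10111000101
R = -571 + (-1001) = -1572; wraps to 476 = 00111011100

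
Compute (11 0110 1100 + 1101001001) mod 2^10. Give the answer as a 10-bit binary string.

1010110101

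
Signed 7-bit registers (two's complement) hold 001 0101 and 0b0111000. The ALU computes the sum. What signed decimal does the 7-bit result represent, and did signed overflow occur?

-51; overflow

001 0101 → 0010101 = 21 (signed)
0b0111000 → 0111000 = 56 (signed)
  0010101
+ 0111000
= 1001101
Result 1001101: MSB = 1 → 77 − 128 = -51.
Both addends are non-negative but the stored result is negative: signed overflow. The true value 21 + 56 = 77 lies outside [-64, 63].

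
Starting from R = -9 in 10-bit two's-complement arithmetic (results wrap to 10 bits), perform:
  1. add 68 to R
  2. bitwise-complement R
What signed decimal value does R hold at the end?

Start: R = -9 = 1111110111.
R = -9 + 68 = 59 = 0000111011
R = NOT 0000111011 = 1111000100 = -60

-60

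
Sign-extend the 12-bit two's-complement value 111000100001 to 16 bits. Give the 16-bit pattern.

1111111000100001

MSB of 111000100001 is 1; replicate it into the new high bits.
1111|111000100001 → 1111111000100001 (still -479).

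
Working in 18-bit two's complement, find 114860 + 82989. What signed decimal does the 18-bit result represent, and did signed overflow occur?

-64295; overflow

114860 → 011100000010101100
82989 → 010100010000101101
  011100000010101100
+ 010100010000101101
= 110000010011011001
Result 110000010011011001: MSB = 1 → 197849 − 262144 = -64295.
Both addends are non-negative but the stored result is negative: signed overflow. The true value 114860 + 82989 = 197849 lies outside [-131072, 131071].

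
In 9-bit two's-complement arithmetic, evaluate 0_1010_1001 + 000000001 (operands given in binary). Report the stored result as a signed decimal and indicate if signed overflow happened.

0_1010_1001 → 010101001 = 169 (signed)
000000001 = 1 (signed)
  010101001
+ 000000001
= 010101010
Result 010101010: MSB = 0 → value 170.
Both addends are non-negative and so is the stored result: no signed overflow.

170; no overflow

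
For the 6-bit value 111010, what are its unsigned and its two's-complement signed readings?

Unsigned: 111010 = 58.
Signed: MSB=1 → 58 − 64 = -6.

unsigned = 58, signed = -6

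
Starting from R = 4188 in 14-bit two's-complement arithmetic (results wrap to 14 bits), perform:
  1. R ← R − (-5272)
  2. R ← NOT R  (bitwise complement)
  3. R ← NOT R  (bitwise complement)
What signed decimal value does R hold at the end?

-6924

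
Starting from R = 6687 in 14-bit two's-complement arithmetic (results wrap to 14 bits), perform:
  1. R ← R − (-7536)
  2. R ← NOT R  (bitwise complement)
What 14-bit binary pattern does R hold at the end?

00100001110000

Start: R = 6687 = 01101000011111.
R = 6687 − (-7536) = 14223; wraps to -2161 = 11011110001111
R = NOT 11011110001111 = 00100001110000 = 2160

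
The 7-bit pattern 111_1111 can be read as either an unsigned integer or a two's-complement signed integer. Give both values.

unsigned = 127, signed = -1

Unsigned: 1111111 = 127.
Signed: MSB=1 → 127 − 128 = -1.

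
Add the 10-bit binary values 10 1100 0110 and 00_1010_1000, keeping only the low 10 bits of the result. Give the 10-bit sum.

  1011000110
+ 0010101000
= 1101101110

1101101110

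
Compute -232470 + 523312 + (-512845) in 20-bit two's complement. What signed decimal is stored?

-222003

-232470 + 523312 = 290842 (01000111000000011010)
290842 + (-512845) = -222003 (11001001110011001101)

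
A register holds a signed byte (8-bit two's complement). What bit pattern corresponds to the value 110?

110 is non-negative, so write it directly in 8 bits: 01101110.

01101110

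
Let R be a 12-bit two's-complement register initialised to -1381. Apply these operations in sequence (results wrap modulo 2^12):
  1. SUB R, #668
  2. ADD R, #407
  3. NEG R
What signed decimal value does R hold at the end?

1642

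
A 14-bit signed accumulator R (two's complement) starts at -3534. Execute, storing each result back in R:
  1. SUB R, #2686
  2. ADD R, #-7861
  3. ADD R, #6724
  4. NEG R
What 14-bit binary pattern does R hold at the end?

01110010111101

Start: R = -3534 = 11001000110010.
R = -3534 − 2686 = -6220 = 10011110110100
R = -6220 + (-7861) = -14081; wraps to 2303 = 00100011111111
R = 2303 + 6724 = 9027; wraps to -7357 = 10001101000011
R = −(-7357) = 7357 = 01110010111101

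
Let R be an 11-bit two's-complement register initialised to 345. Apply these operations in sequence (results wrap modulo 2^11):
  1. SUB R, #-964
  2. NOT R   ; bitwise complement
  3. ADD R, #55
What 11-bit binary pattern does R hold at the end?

Start: R = 345 = 00101011001.
R = 345 − (-964) = 1309; wraps to -739 = 10100011101
R = NOT 10100011101 = 01011100010 = 738
R = 738 + 55 = 793 = 01100011001

01100011001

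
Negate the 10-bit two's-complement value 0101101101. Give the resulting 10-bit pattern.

1010010011

Invert: 1010010010. Add 1: 1010010011.
Check: 0101101101 = 365, 1010010011 = -365.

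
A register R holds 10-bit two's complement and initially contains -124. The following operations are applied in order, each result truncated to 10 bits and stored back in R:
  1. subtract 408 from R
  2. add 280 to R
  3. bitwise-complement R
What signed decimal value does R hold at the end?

251

Start: R = -124 = 1110000100.
R = -124 − 408 = -532; wraps to 492 = 0111101100
R = 492 + 280 = 772; wraps to -252 = 1100000100
R = NOT 1100000100 = 0011111011 = 251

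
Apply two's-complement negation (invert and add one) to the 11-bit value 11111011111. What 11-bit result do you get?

00000100001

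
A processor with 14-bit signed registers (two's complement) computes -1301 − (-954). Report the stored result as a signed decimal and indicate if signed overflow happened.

-347; no overflow

-1301 → 11101011101011
-954 → 11110001000110
Subtract via negate-and-add: invert 11110001000110 + 1 = 00001110111010 (i.e. 954).
  11101011101011
+ 00001110111010
= 11111010100101
Result 11111010100101: MSB = 1 → 16037 − 16384 = -347.
Addends (after negating the subtrahend) have opposite signs, so signed overflow cannot occur.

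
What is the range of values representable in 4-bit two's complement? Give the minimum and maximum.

Minimum: −2^3 = -8.
Maximum: 2^3 − 1 = 7.

min = -8, max = 7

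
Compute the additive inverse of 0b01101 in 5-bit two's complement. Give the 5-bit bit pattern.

10011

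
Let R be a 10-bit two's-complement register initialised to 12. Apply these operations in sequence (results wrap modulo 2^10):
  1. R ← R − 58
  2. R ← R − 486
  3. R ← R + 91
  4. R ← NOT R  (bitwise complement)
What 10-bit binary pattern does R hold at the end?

Start: R = 12 = 0000001100.
R = 12 − 58 = -46 = 1111010010
R = -46 − 486 = -532; wraps to 492 = 0111101100
R = 492 + 91 = 583; wraps to -441 = 1001000111
R = NOT 1001000111 = 0110111000 = 440

0110111000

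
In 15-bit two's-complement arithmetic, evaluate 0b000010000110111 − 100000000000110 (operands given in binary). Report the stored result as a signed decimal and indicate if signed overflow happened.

-15311; overflow

0b000010000110111 → 000010000110111 = 1079 (signed)
100000000000110 = -16378 (signed)
Subtract via negate-and-add: invert 100000000000110 + 1 = 011111111111010 (i.e. 16378).
  000010000110111
+ 011111111111010
= 100010000110001
Result 100010000110001: MSB = 1 → 17457 − 32768 = -15311.
Both addends (after negating the subtrahend) are non-negative but the stored result is negative: signed overflow. The true value 1079 − (-16378) = 17457 lies outside [-16384, 16383].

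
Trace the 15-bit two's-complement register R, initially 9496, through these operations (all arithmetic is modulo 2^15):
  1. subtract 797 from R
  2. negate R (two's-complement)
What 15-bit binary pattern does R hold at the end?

101111000000101

Start: R = 9496 = 010010100011000.
R = 9496 − 797 = 8699 = 010000111111011
R = −(8699) = -8699 = 101111000000101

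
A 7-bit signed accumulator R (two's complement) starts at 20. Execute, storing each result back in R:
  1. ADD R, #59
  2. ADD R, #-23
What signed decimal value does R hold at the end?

56

Start: R = 20 = 0010100.
R = 20 + 59 = 79; wraps to -49 = 1001111
R = -49 + (-23) = -72; wraps to 56 = 0111000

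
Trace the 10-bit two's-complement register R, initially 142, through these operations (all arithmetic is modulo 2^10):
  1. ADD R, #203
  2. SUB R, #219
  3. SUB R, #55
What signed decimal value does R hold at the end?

Start: R = 142 = 0010001110.
R = 142 + 203 = 345 = 0101011001
R = 345 − 219 = 126 = 0001111110
R = 126 − 55 = 71 = 0001000111

71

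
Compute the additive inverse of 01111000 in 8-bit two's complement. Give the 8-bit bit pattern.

10001000

Invert: 10000111. Add 1: 10001000.
Check: 01111000 = 120, 10001000 = -120.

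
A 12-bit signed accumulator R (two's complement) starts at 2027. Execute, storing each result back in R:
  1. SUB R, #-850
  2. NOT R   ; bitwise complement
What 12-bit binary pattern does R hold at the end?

Start: R = 2027 = 011111101011.
R = 2027 − (-850) = 2877; wraps to -1219 = 101100111101
R = NOT 101100111101 = 010011000010 = 1218

010011000010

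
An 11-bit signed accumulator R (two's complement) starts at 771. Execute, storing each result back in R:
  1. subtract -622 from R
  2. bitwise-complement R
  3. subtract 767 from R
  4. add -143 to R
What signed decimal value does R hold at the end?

Start: R = 771 = 01100000011.
R = 771 − (-622) = 1393; wraps to -655 = 10101110001
R = NOT 10101110001 = 01010001110 = 654
R = 654 − 767 = -113 = 11110001111
R = -113 + (-143) = -256 = 11100000000

-256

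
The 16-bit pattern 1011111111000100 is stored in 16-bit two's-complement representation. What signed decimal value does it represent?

-16444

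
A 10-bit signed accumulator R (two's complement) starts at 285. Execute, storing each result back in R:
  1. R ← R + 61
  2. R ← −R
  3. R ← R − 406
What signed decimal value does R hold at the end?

272

Start: R = 285 = 0100011101.
R = 285 + 61 = 346 = 0101011010
R = −(346) = -346 = 1010100110
R = -346 − 406 = -752; wraps to 272 = 0100010000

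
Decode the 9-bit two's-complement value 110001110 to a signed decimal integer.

MSB is 1, so the value is negative.
Invert: 001110001. Add 1: 001110010 = 114. So the value is −114.

-114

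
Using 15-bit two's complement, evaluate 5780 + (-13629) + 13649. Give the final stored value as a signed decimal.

5800

5780 + (-13629) = -7849 (110000101010111)
-7849 + 13649 = 5800 (001011010101000)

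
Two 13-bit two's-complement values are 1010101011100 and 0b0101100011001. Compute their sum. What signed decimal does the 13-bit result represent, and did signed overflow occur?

117; no overflow

1010101011100 = -2724 (signed)
0b0101100011001 → 0101100011001 = 2841 (signed)
  1010101011100
+ 0101100011001
= 0000001110101  (discard carry-out 1)
Result 0000001110101: MSB = 0 → value 117.
Addends have opposite signs, so signed overflow cannot occur.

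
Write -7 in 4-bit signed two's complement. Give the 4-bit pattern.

|-7| = 7 = 0111 in 4 bits.
Invert the bits: 1000. Add 1: 1001.

1001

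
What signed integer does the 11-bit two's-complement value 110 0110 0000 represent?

-416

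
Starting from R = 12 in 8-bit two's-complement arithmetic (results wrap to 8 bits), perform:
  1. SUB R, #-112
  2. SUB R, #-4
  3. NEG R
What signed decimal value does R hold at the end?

Start: R = 12 = 00001100.
R = 12 − (-112) = 124 = 01111100
R = 124 − (-4) = 128; wraps to -128 = 10000000
R = −(-128) = 128; wraps to -128 = 10000000

-128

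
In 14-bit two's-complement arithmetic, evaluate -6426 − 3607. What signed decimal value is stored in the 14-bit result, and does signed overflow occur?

-6426 → 10011011100110
3607 → 00111000010111
Subtract via negate-and-add: invert 00111000010111 + 1 = 11000111101001 (i.e. -3607).
  10011011100110
+ 11000111101001
= 01100011001111  (discard carry-out 1)
Result 01100011001111: MSB = 0 → value 6351.
Both addends (after negating the subtrahend) are negative but the stored result is non-negative: signed overflow. The true value -6426 − 3607 = -10033 lies outside [-8192, 8191].

6351; overflow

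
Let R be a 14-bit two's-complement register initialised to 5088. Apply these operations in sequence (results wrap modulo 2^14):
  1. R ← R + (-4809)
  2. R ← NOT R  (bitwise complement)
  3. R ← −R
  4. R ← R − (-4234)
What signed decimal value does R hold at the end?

4514

Start: R = 5088 = 01001111100000.
R = 5088 + (-4809) = 279 = 00000100010111
R = NOT 00000100010111 = 11111011101000 = -280
R = −(-280) = 280 = 00000100011000
R = 280 − (-4234) = 4514 = 01000110100010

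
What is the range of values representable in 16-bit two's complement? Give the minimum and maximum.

min = -32768, max = 32767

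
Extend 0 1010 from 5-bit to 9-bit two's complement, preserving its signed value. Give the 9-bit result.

MSB of 01010 is 0; replicate it into the new high bits.
0000|01010 → 000001010 (still 10).

000001010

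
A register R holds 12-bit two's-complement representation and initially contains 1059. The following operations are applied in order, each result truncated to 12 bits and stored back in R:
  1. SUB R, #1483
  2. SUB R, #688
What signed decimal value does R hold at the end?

-1112

Start: R = 1059 = 010000100011.
R = 1059 − 1483 = -424 = 111001011000
R = -424 − 688 = -1112 = 101110101000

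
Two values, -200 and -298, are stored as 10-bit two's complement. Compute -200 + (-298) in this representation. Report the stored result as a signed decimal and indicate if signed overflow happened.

-498; no overflow

-200 → 1100111000
-298 → 1011010110
  1100111000
+ 1011010110
= 1000001110  (discard carry-out 1)
Result 1000001110: MSB = 1 → 526 − 1024 = -498.
Both addends are negative and so is the stored result: no signed overflow.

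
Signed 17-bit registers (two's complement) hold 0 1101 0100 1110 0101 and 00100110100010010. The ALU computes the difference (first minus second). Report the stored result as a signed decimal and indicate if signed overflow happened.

34771; no overflow

0 1101 0100 1110 0101 → 01101010011100101 = 54501 (signed)
00100110100010010 = 19730 (signed)
Subtract via negate-and-add: invert 00100110100010010 + 1 = 11011001011101110 (i.e. -19730).
  01101010011100101
+ 11011001011101110
= 01000011111010011  (discard carry-out 1)
Result 01000011111010011: MSB = 0 → value 34771.
Addends (after negating the subtrahend) have opposite signs, so signed overflow cannot occur.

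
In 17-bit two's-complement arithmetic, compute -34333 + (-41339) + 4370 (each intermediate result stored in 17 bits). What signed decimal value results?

-34333 + (-41339) = -75672 → wraps to 55400 (01101100001101000)
55400 + 4370 = 59770 (01110100101111010)

59770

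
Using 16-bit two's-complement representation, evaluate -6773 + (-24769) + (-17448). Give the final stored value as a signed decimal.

16546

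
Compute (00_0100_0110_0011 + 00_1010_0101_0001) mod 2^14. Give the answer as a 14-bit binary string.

  00010001100011
+ 00101001010001
= 00111010110100

00111010110100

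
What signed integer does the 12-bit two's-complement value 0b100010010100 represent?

-1900

MSB is 1, so the value is negative.
Unsigned reading: 2196. Subtract 2^12 = 4096: 2196 − 4096 = -1900.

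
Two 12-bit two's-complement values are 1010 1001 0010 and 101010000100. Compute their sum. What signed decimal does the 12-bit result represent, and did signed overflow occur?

1010 1001 0010 → 101010010010 = -1390 (signed)
101010000100 = -1404 (signed)
  101010010010
+ 101010000100
= 010100010110  (discard carry-out 1)
Result 010100010110: MSB = 0 → value 1302.
Both addends are negative but the stored result is non-negative: signed overflow. The true value -1390 + (-1404) = -2794 lies outside [-2048, 2047].

1302; overflow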